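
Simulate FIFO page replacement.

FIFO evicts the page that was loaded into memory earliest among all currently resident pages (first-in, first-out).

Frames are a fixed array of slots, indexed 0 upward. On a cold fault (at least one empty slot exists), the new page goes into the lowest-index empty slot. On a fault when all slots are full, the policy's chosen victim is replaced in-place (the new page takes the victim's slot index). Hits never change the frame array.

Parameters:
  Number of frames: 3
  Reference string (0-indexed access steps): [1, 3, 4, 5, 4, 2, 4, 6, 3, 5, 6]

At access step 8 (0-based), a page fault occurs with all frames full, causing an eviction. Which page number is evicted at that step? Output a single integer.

Step 0: ref 1 -> FAULT, frames=[1,-,-]
Step 1: ref 3 -> FAULT, frames=[1,3,-]
Step 2: ref 4 -> FAULT, frames=[1,3,4]
Step 3: ref 5 -> FAULT, evict 1, frames=[5,3,4]
Step 4: ref 4 -> HIT, frames=[5,3,4]
Step 5: ref 2 -> FAULT, evict 3, frames=[5,2,4]
Step 6: ref 4 -> HIT, frames=[5,2,4]
Step 7: ref 6 -> FAULT, evict 4, frames=[5,2,6]
Step 8: ref 3 -> FAULT, evict 5, frames=[3,2,6]
At step 8: evicted page 5

Answer: 5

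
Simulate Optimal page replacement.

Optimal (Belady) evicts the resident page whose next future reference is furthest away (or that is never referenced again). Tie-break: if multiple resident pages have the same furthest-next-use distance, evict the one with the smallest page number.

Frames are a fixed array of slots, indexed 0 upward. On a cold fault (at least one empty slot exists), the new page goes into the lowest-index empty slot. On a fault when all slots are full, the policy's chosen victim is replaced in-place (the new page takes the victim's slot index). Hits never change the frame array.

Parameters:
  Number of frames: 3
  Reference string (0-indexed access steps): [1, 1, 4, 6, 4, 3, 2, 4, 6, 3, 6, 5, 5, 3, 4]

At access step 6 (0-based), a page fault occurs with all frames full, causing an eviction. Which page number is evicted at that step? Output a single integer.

Answer: 3

Derivation:
Step 0: ref 1 -> FAULT, frames=[1,-,-]
Step 1: ref 1 -> HIT, frames=[1,-,-]
Step 2: ref 4 -> FAULT, frames=[1,4,-]
Step 3: ref 6 -> FAULT, frames=[1,4,6]
Step 4: ref 4 -> HIT, frames=[1,4,6]
Step 5: ref 3 -> FAULT, evict 1, frames=[3,4,6]
Step 6: ref 2 -> FAULT, evict 3, frames=[2,4,6]
At step 6: evicted page 3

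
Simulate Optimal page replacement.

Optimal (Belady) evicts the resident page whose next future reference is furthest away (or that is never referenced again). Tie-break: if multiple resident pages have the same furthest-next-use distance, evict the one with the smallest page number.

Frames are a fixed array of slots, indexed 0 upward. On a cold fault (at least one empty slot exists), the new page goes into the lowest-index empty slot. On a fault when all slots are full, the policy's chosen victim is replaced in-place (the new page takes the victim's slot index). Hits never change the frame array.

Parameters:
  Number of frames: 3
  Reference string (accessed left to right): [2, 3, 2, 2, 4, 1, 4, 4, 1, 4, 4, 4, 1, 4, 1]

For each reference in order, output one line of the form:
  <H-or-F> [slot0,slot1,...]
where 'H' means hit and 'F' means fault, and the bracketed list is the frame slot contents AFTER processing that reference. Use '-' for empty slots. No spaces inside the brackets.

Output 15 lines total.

F [2,-,-]
F [2,3,-]
H [2,3,-]
H [2,3,-]
F [2,3,4]
F [1,3,4]
H [1,3,4]
H [1,3,4]
H [1,3,4]
H [1,3,4]
H [1,3,4]
H [1,3,4]
H [1,3,4]
H [1,3,4]
H [1,3,4]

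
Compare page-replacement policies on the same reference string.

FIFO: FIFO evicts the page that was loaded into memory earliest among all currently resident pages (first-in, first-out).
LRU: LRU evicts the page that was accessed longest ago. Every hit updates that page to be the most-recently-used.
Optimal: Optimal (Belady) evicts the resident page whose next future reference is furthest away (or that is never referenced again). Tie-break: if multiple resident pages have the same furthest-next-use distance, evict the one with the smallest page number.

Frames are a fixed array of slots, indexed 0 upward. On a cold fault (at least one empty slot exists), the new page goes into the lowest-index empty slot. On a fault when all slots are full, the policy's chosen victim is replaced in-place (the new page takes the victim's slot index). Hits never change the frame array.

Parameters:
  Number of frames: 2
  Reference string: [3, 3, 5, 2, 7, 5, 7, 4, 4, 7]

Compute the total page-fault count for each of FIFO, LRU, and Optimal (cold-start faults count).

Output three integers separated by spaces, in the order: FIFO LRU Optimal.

Answer: 7 6 5

Derivation:
--- FIFO ---
  step 0: ref 3 -> FAULT, frames=[3,-] (faults so far: 1)
  step 1: ref 3 -> HIT, frames=[3,-] (faults so far: 1)
  step 2: ref 5 -> FAULT, frames=[3,5] (faults so far: 2)
  step 3: ref 2 -> FAULT, evict 3, frames=[2,5] (faults so far: 3)
  step 4: ref 7 -> FAULT, evict 5, frames=[2,7] (faults so far: 4)
  step 5: ref 5 -> FAULT, evict 2, frames=[5,7] (faults so far: 5)
  step 6: ref 7 -> HIT, frames=[5,7] (faults so far: 5)
  step 7: ref 4 -> FAULT, evict 7, frames=[5,4] (faults so far: 6)
  step 8: ref 4 -> HIT, frames=[5,4] (faults so far: 6)
  step 9: ref 7 -> FAULT, evict 5, frames=[7,4] (faults so far: 7)
  FIFO total faults: 7
--- LRU ---
  step 0: ref 3 -> FAULT, frames=[3,-] (faults so far: 1)
  step 1: ref 3 -> HIT, frames=[3,-] (faults so far: 1)
  step 2: ref 5 -> FAULT, frames=[3,5] (faults so far: 2)
  step 3: ref 2 -> FAULT, evict 3, frames=[2,5] (faults so far: 3)
  step 4: ref 7 -> FAULT, evict 5, frames=[2,7] (faults so far: 4)
  step 5: ref 5 -> FAULT, evict 2, frames=[5,7] (faults so far: 5)
  step 6: ref 7 -> HIT, frames=[5,7] (faults so far: 5)
  step 7: ref 4 -> FAULT, evict 5, frames=[4,7] (faults so far: 6)
  step 8: ref 4 -> HIT, frames=[4,7] (faults so far: 6)
  step 9: ref 7 -> HIT, frames=[4,7] (faults so far: 6)
  LRU total faults: 6
--- Optimal ---
  step 0: ref 3 -> FAULT, frames=[3,-] (faults so far: 1)
  step 1: ref 3 -> HIT, frames=[3,-] (faults so far: 1)
  step 2: ref 5 -> FAULT, frames=[3,5] (faults so far: 2)
  step 3: ref 2 -> FAULT, evict 3, frames=[2,5] (faults so far: 3)
  step 4: ref 7 -> FAULT, evict 2, frames=[7,5] (faults so far: 4)
  step 5: ref 5 -> HIT, frames=[7,5] (faults so far: 4)
  step 6: ref 7 -> HIT, frames=[7,5] (faults so far: 4)
  step 7: ref 4 -> FAULT, evict 5, frames=[7,4] (faults so far: 5)
  step 8: ref 4 -> HIT, frames=[7,4] (faults so far: 5)
  step 9: ref 7 -> HIT, frames=[7,4] (faults so far: 5)
  Optimal total faults: 5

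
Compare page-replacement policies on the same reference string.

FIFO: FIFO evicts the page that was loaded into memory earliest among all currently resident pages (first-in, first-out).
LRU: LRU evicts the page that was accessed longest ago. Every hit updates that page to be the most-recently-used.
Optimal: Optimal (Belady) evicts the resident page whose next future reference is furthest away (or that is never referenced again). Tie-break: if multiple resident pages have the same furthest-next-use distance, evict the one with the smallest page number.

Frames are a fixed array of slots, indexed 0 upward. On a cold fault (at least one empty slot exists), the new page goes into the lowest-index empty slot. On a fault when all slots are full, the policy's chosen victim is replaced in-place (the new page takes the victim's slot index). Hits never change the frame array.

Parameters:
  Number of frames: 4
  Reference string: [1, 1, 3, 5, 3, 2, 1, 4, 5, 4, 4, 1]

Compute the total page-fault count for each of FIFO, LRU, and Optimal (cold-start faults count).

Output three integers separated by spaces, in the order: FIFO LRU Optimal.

--- FIFO ---
  step 0: ref 1 -> FAULT, frames=[1,-,-,-] (faults so far: 1)
  step 1: ref 1 -> HIT, frames=[1,-,-,-] (faults so far: 1)
  step 2: ref 3 -> FAULT, frames=[1,3,-,-] (faults so far: 2)
  step 3: ref 5 -> FAULT, frames=[1,3,5,-] (faults so far: 3)
  step 4: ref 3 -> HIT, frames=[1,3,5,-] (faults so far: 3)
  step 5: ref 2 -> FAULT, frames=[1,3,5,2] (faults so far: 4)
  step 6: ref 1 -> HIT, frames=[1,3,5,2] (faults so far: 4)
  step 7: ref 4 -> FAULT, evict 1, frames=[4,3,5,2] (faults so far: 5)
  step 8: ref 5 -> HIT, frames=[4,3,5,2] (faults so far: 5)
  step 9: ref 4 -> HIT, frames=[4,3,5,2] (faults so far: 5)
  step 10: ref 4 -> HIT, frames=[4,3,5,2] (faults so far: 5)
  step 11: ref 1 -> FAULT, evict 3, frames=[4,1,5,2] (faults so far: 6)
  FIFO total faults: 6
--- LRU ---
  step 0: ref 1 -> FAULT, frames=[1,-,-,-] (faults so far: 1)
  step 1: ref 1 -> HIT, frames=[1,-,-,-] (faults so far: 1)
  step 2: ref 3 -> FAULT, frames=[1,3,-,-] (faults so far: 2)
  step 3: ref 5 -> FAULT, frames=[1,3,5,-] (faults so far: 3)
  step 4: ref 3 -> HIT, frames=[1,3,5,-] (faults so far: 3)
  step 5: ref 2 -> FAULT, frames=[1,3,5,2] (faults so far: 4)
  step 6: ref 1 -> HIT, frames=[1,3,5,2] (faults so far: 4)
  step 7: ref 4 -> FAULT, evict 5, frames=[1,3,4,2] (faults so far: 5)
  step 8: ref 5 -> FAULT, evict 3, frames=[1,5,4,2] (faults so far: 6)
  step 9: ref 4 -> HIT, frames=[1,5,4,2] (faults so far: 6)
  step 10: ref 4 -> HIT, frames=[1,5,4,2] (faults so far: 6)
  step 11: ref 1 -> HIT, frames=[1,5,4,2] (faults so far: 6)
  LRU total faults: 6
--- Optimal ---
  step 0: ref 1 -> FAULT, frames=[1,-,-,-] (faults so far: 1)
  step 1: ref 1 -> HIT, frames=[1,-,-,-] (faults so far: 1)
  step 2: ref 3 -> FAULT, frames=[1,3,-,-] (faults so far: 2)
  step 3: ref 5 -> FAULT, frames=[1,3,5,-] (faults so far: 3)
  step 4: ref 3 -> HIT, frames=[1,3,5,-] (faults so far: 3)
  step 5: ref 2 -> FAULT, frames=[1,3,5,2] (faults so far: 4)
  step 6: ref 1 -> HIT, frames=[1,3,5,2] (faults so far: 4)
  step 7: ref 4 -> FAULT, evict 2, frames=[1,3,5,4] (faults so far: 5)
  step 8: ref 5 -> HIT, frames=[1,3,5,4] (faults so far: 5)
  step 9: ref 4 -> HIT, frames=[1,3,5,4] (faults so far: 5)
  step 10: ref 4 -> HIT, frames=[1,3,5,4] (faults so far: 5)
  step 11: ref 1 -> HIT, frames=[1,3,5,4] (faults so far: 5)
  Optimal total faults: 5

Answer: 6 6 5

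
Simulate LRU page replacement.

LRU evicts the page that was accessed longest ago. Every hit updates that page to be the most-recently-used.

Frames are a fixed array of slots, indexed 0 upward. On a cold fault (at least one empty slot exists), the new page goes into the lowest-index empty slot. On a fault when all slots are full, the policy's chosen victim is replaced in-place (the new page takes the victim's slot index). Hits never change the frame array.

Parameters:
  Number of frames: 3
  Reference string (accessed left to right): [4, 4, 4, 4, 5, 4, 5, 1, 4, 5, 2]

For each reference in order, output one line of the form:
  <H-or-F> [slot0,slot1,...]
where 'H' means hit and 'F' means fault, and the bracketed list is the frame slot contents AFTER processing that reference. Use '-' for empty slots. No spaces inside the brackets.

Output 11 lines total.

F [4,-,-]
H [4,-,-]
H [4,-,-]
H [4,-,-]
F [4,5,-]
H [4,5,-]
H [4,5,-]
F [4,5,1]
H [4,5,1]
H [4,5,1]
F [4,5,2]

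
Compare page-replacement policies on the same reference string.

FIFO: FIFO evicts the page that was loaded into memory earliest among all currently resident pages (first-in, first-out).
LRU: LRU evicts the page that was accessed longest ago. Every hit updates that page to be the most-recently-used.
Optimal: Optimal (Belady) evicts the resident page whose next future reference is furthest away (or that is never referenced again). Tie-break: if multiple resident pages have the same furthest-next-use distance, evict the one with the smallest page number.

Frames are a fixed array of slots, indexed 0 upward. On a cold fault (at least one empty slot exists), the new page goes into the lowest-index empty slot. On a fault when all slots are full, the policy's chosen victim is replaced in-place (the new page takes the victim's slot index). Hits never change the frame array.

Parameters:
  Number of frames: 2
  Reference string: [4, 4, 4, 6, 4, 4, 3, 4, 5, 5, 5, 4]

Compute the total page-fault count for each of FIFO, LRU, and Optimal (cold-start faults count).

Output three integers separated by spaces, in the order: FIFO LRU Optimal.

--- FIFO ---
  step 0: ref 4 -> FAULT, frames=[4,-] (faults so far: 1)
  step 1: ref 4 -> HIT, frames=[4,-] (faults so far: 1)
  step 2: ref 4 -> HIT, frames=[4,-] (faults so far: 1)
  step 3: ref 6 -> FAULT, frames=[4,6] (faults so far: 2)
  step 4: ref 4 -> HIT, frames=[4,6] (faults so far: 2)
  step 5: ref 4 -> HIT, frames=[4,6] (faults so far: 2)
  step 6: ref 3 -> FAULT, evict 4, frames=[3,6] (faults so far: 3)
  step 7: ref 4 -> FAULT, evict 6, frames=[3,4] (faults so far: 4)
  step 8: ref 5 -> FAULT, evict 3, frames=[5,4] (faults so far: 5)
  step 9: ref 5 -> HIT, frames=[5,4] (faults so far: 5)
  step 10: ref 5 -> HIT, frames=[5,4] (faults so far: 5)
  step 11: ref 4 -> HIT, frames=[5,4] (faults so far: 5)
  FIFO total faults: 5
--- LRU ---
  step 0: ref 4 -> FAULT, frames=[4,-] (faults so far: 1)
  step 1: ref 4 -> HIT, frames=[4,-] (faults so far: 1)
  step 2: ref 4 -> HIT, frames=[4,-] (faults so far: 1)
  step 3: ref 6 -> FAULT, frames=[4,6] (faults so far: 2)
  step 4: ref 4 -> HIT, frames=[4,6] (faults so far: 2)
  step 5: ref 4 -> HIT, frames=[4,6] (faults so far: 2)
  step 6: ref 3 -> FAULT, evict 6, frames=[4,3] (faults so far: 3)
  step 7: ref 4 -> HIT, frames=[4,3] (faults so far: 3)
  step 8: ref 5 -> FAULT, evict 3, frames=[4,5] (faults so far: 4)
  step 9: ref 5 -> HIT, frames=[4,5] (faults so far: 4)
  step 10: ref 5 -> HIT, frames=[4,5] (faults so far: 4)
  step 11: ref 4 -> HIT, frames=[4,5] (faults so far: 4)
  LRU total faults: 4
--- Optimal ---
  step 0: ref 4 -> FAULT, frames=[4,-] (faults so far: 1)
  step 1: ref 4 -> HIT, frames=[4,-] (faults so far: 1)
  step 2: ref 4 -> HIT, frames=[4,-] (faults so far: 1)
  step 3: ref 6 -> FAULT, frames=[4,6] (faults so far: 2)
  step 4: ref 4 -> HIT, frames=[4,6] (faults so far: 2)
  step 5: ref 4 -> HIT, frames=[4,6] (faults so far: 2)
  step 6: ref 3 -> FAULT, evict 6, frames=[4,3] (faults so far: 3)
  step 7: ref 4 -> HIT, frames=[4,3] (faults so far: 3)
  step 8: ref 5 -> FAULT, evict 3, frames=[4,5] (faults so far: 4)
  step 9: ref 5 -> HIT, frames=[4,5] (faults so far: 4)
  step 10: ref 5 -> HIT, frames=[4,5] (faults so far: 4)
  step 11: ref 4 -> HIT, frames=[4,5] (faults so far: 4)
  Optimal total faults: 4

Answer: 5 4 4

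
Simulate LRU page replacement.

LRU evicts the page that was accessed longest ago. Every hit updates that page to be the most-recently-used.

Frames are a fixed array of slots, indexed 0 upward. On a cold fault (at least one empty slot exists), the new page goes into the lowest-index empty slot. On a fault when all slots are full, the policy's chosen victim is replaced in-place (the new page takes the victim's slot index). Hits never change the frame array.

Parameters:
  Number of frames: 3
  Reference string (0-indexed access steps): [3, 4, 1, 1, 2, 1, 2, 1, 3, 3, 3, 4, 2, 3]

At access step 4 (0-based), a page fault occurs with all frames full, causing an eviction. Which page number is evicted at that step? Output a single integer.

Answer: 3

Derivation:
Step 0: ref 3 -> FAULT, frames=[3,-,-]
Step 1: ref 4 -> FAULT, frames=[3,4,-]
Step 2: ref 1 -> FAULT, frames=[3,4,1]
Step 3: ref 1 -> HIT, frames=[3,4,1]
Step 4: ref 2 -> FAULT, evict 3, frames=[2,4,1]
At step 4: evicted page 3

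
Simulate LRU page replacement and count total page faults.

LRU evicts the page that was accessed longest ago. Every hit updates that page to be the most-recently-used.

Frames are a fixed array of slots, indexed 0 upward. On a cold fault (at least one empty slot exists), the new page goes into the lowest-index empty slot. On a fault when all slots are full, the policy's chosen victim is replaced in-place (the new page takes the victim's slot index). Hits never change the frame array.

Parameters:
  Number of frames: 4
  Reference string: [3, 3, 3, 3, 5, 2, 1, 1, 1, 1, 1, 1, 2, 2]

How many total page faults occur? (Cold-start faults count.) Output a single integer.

Answer: 4

Derivation:
Step 0: ref 3 → FAULT, frames=[3,-,-,-]
Step 1: ref 3 → HIT, frames=[3,-,-,-]
Step 2: ref 3 → HIT, frames=[3,-,-,-]
Step 3: ref 3 → HIT, frames=[3,-,-,-]
Step 4: ref 5 → FAULT, frames=[3,5,-,-]
Step 5: ref 2 → FAULT, frames=[3,5,2,-]
Step 6: ref 1 → FAULT, frames=[3,5,2,1]
Step 7: ref 1 → HIT, frames=[3,5,2,1]
Step 8: ref 1 → HIT, frames=[3,5,2,1]
Step 9: ref 1 → HIT, frames=[3,5,2,1]
Step 10: ref 1 → HIT, frames=[3,5,2,1]
Step 11: ref 1 → HIT, frames=[3,5,2,1]
Step 12: ref 2 → HIT, frames=[3,5,2,1]
Step 13: ref 2 → HIT, frames=[3,5,2,1]
Total faults: 4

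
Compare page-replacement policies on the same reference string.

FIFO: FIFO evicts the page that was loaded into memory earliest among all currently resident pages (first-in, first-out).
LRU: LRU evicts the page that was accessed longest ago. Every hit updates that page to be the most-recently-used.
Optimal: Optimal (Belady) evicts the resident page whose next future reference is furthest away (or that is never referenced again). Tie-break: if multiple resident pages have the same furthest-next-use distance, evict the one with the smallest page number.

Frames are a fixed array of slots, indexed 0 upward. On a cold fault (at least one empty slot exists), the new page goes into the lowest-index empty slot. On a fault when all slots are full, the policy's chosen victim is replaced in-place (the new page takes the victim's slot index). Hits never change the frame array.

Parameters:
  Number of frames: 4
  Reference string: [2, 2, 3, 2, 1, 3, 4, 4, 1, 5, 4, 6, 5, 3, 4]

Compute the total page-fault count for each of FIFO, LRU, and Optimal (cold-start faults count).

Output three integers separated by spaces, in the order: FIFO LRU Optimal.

Answer: 7 7 6

Derivation:
--- FIFO ---
  step 0: ref 2 -> FAULT, frames=[2,-,-,-] (faults so far: 1)
  step 1: ref 2 -> HIT, frames=[2,-,-,-] (faults so far: 1)
  step 2: ref 3 -> FAULT, frames=[2,3,-,-] (faults so far: 2)
  step 3: ref 2 -> HIT, frames=[2,3,-,-] (faults so far: 2)
  step 4: ref 1 -> FAULT, frames=[2,3,1,-] (faults so far: 3)
  step 5: ref 3 -> HIT, frames=[2,3,1,-] (faults so far: 3)
  step 6: ref 4 -> FAULT, frames=[2,3,1,4] (faults so far: 4)
  step 7: ref 4 -> HIT, frames=[2,3,1,4] (faults so far: 4)
  step 8: ref 1 -> HIT, frames=[2,3,1,4] (faults so far: 4)
  step 9: ref 5 -> FAULT, evict 2, frames=[5,3,1,4] (faults so far: 5)
  step 10: ref 4 -> HIT, frames=[5,3,1,4] (faults so far: 5)
  step 11: ref 6 -> FAULT, evict 3, frames=[5,6,1,4] (faults so far: 6)
  step 12: ref 5 -> HIT, frames=[5,6,1,4] (faults so far: 6)
  step 13: ref 3 -> FAULT, evict 1, frames=[5,6,3,4] (faults so far: 7)
  step 14: ref 4 -> HIT, frames=[5,6,3,4] (faults so far: 7)
  FIFO total faults: 7
--- LRU ---
  step 0: ref 2 -> FAULT, frames=[2,-,-,-] (faults so far: 1)
  step 1: ref 2 -> HIT, frames=[2,-,-,-] (faults so far: 1)
  step 2: ref 3 -> FAULT, frames=[2,3,-,-] (faults so far: 2)
  step 3: ref 2 -> HIT, frames=[2,3,-,-] (faults so far: 2)
  step 4: ref 1 -> FAULT, frames=[2,3,1,-] (faults so far: 3)
  step 5: ref 3 -> HIT, frames=[2,3,1,-] (faults so far: 3)
  step 6: ref 4 -> FAULT, frames=[2,3,1,4] (faults so far: 4)
  step 7: ref 4 -> HIT, frames=[2,3,1,4] (faults so far: 4)
  step 8: ref 1 -> HIT, frames=[2,3,1,4] (faults so far: 4)
  step 9: ref 5 -> FAULT, evict 2, frames=[5,3,1,4] (faults so far: 5)
  step 10: ref 4 -> HIT, frames=[5,3,1,4] (faults so far: 5)
  step 11: ref 6 -> FAULT, evict 3, frames=[5,6,1,4] (faults so far: 6)
  step 12: ref 5 -> HIT, frames=[5,6,1,4] (faults so far: 6)
  step 13: ref 3 -> FAULT, evict 1, frames=[5,6,3,4] (faults so far: 7)
  step 14: ref 4 -> HIT, frames=[5,6,3,4] (faults so far: 7)
  LRU total faults: 7
--- Optimal ---
  step 0: ref 2 -> FAULT, frames=[2,-,-,-] (faults so far: 1)
  step 1: ref 2 -> HIT, frames=[2,-,-,-] (faults so far: 1)
  step 2: ref 3 -> FAULT, frames=[2,3,-,-] (faults so far: 2)
  step 3: ref 2 -> HIT, frames=[2,3,-,-] (faults so far: 2)
  step 4: ref 1 -> FAULT, frames=[2,3,1,-] (faults so far: 3)
  step 5: ref 3 -> HIT, frames=[2,3,1,-] (faults so far: 3)
  step 6: ref 4 -> FAULT, frames=[2,3,1,4] (faults so far: 4)
  step 7: ref 4 -> HIT, frames=[2,3,1,4] (faults so far: 4)
  step 8: ref 1 -> HIT, frames=[2,3,1,4] (faults so far: 4)
  step 9: ref 5 -> FAULT, evict 1, frames=[2,3,5,4] (faults so far: 5)
  step 10: ref 4 -> HIT, frames=[2,3,5,4] (faults so far: 5)
  step 11: ref 6 -> FAULT, evict 2, frames=[6,3,5,4] (faults so far: 6)
  step 12: ref 5 -> HIT, frames=[6,3,5,4] (faults so far: 6)
  step 13: ref 3 -> HIT, frames=[6,3,5,4] (faults so far: 6)
  step 14: ref 4 -> HIT, frames=[6,3,5,4] (faults so far: 6)
  Optimal total faults: 6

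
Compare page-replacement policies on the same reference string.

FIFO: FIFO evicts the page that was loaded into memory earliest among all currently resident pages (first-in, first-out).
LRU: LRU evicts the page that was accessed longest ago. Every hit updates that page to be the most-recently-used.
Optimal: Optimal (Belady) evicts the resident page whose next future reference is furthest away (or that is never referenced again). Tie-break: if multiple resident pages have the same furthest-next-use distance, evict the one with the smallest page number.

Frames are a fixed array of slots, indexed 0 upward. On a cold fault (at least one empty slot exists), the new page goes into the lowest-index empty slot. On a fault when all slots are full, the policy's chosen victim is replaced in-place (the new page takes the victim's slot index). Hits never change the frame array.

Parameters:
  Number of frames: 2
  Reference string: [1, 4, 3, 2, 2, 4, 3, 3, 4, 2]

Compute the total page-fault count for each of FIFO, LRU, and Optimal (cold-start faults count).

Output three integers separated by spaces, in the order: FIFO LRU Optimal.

--- FIFO ---
  step 0: ref 1 -> FAULT, frames=[1,-] (faults so far: 1)
  step 1: ref 4 -> FAULT, frames=[1,4] (faults so far: 2)
  step 2: ref 3 -> FAULT, evict 1, frames=[3,4] (faults so far: 3)
  step 3: ref 2 -> FAULT, evict 4, frames=[3,2] (faults so far: 4)
  step 4: ref 2 -> HIT, frames=[3,2] (faults so far: 4)
  step 5: ref 4 -> FAULT, evict 3, frames=[4,2] (faults so far: 5)
  step 6: ref 3 -> FAULT, evict 2, frames=[4,3] (faults so far: 6)
  step 7: ref 3 -> HIT, frames=[4,3] (faults so far: 6)
  step 8: ref 4 -> HIT, frames=[4,3] (faults so far: 6)
  step 9: ref 2 -> FAULT, evict 4, frames=[2,3] (faults so far: 7)
  FIFO total faults: 7
--- LRU ---
  step 0: ref 1 -> FAULT, frames=[1,-] (faults so far: 1)
  step 1: ref 4 -> FAULT, frames=[1,4] (faults so far: 2)
  step 2: ref 3 -> FAULT, evict 1, frames=[3,4] (faults so far: 3)
  step 3: ref 2 -> FAULT, evict 4, frames=[3,2] (faults so far: 4)
  step 4: ref 2 -> HIT, frames=[3,2] (faults so far: 4)
  step 5: ref 4 -> FAULT, evict 3, frames=[4,2] (faults so far: 5)
  step 6: ref 3 -> FAULT, evict 2, frames=[4,3] (faults so far: 6)
  step 7: ref 3 -> HIT, frames=[4,3] (faults so far: 6)
  step 8: ref 4 -> HIT, frames=[4,3] (faults so far: 6)
  step 9: ref 2 -> FAULT, evict 3, frames=[4,2] (faults so far: 7)
  LRU total faults: 7
--- Optimal ---
  step 0: ref 1 -> FAULT, frames=[1,-] (faults so far: 1)
  step 1: ref 4 -> FAULT, frames=[1,4] (faults so far: 2)
  step 2: ref 3 -> FAULT, evict 1, frames=[3,4] (faults so far: 3)
  step 3: ref 2 -> FAULT, evict 3, frames=[2,4] (faults so far: 4)
  step 4: ref 2 -> HIT, frames=[2,4] (faults so far: 4)
  step 5: ref 4 -> HIT, frames=[2,4] (faults so far: 4)
  step 6: ref 3 -> FAULT, evict 2, frames=[3,4] (faults so far: 5)
  step 7: ref 3 -> HIT, frames=[3,4] (faults so far: 5)
  step 8: ref 4 -> HIT, frames=[3,4] (faults so far: 5)
  step 9: ref 2 -> FAULT, evict 3, frames=[2,4] (faults so far: 6)
  Optimal total faults: 6

Answer: 7 7 6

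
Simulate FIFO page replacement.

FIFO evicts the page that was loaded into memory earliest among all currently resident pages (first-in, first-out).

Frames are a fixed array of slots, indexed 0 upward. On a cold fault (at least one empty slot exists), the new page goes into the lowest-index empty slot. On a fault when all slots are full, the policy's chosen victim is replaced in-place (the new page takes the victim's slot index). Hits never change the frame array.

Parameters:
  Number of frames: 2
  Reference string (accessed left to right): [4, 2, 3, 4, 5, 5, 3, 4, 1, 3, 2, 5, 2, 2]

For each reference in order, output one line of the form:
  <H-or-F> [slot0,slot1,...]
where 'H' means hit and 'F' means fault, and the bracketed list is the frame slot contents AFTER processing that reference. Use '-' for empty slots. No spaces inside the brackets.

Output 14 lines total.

F [4,-]
F [4,2]
F [3,2]
F [3,4]
F [5,4]
H [5,4]
F [5,3]
F [4,3]
F [4,1]
F [3,1]
F [3,2]
F [5,2]
H [5,2]
H [5,2]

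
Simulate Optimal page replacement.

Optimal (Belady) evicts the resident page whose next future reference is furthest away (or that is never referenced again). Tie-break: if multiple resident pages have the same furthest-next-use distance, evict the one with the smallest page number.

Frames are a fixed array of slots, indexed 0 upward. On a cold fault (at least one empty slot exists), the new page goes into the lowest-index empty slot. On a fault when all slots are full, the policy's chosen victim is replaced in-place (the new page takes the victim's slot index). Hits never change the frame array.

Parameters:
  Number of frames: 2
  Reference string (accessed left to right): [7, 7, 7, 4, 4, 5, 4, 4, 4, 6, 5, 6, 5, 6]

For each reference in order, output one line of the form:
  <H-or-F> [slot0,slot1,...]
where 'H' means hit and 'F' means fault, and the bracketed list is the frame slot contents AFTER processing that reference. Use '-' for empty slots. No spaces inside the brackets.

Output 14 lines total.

F [7,-]
H [7,-]
H [7,-]
F [7,4]
H [7,4]
F [5,4]
H [5,4]
H [5,4]
H [5,4]
F [5,6]
H [5,6]
H [5,6]
H [5,6]
H [5,6]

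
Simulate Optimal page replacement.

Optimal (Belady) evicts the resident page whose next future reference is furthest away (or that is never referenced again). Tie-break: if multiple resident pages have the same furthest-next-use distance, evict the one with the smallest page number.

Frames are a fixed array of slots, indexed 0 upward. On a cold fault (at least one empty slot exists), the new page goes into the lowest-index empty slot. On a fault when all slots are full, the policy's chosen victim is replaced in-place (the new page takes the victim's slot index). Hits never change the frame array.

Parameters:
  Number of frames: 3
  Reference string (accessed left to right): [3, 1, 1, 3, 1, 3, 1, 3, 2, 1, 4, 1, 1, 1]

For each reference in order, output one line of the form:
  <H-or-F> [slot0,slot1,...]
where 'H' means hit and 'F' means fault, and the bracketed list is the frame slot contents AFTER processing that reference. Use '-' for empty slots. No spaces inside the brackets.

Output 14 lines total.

F [3,-,-]
F [3,1,-]
H [3,1,-]
H [3,1,-]
H [3,1,-]
H [3,1,-]
H [3,1,-]
H [3,1,-]
F [3,1,2]
H [3,1,2]
F [3,1,4]
H [3,1,4]
H [3,1,4]
H [3,1,4]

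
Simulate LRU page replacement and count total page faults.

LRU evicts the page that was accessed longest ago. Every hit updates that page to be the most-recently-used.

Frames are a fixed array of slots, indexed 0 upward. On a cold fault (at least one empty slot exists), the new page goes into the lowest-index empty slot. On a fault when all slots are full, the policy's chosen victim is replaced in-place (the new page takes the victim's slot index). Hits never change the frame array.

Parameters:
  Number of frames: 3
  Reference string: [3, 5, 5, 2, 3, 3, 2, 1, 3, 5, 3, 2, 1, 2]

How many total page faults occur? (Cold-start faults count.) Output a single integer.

Step 0: ref 3 → FAULT, frames=[3,-,-]
Step 1: ref 5 → FAULT, frames=[3,5,-]
Step 2: ref 5 → HIT, frames=[3,5,-]
Step 3: ref 2 → FAULT, frames=[3,5,2]
Step 4: ref 3 → HIT, frames=[3,5,2]
Step 5: ref 3 → HIT, frames=[3,5,2]
Step 6: ref 2 → HIT, frames=[3,5,2]
Step 7: ref 1 → FAULT (evict 5), frames=[3,1,2]
Step 8: ref 3 → HIT, frames=[3,1,2]
Step 9: ref 5 → FAULT (evict 2), frames=[3,1,5]
Step 10: ref 3 → HIT, frames=[3,1,5]
Step 11: ref 2 → FAULT (evict 1), frames=[3,2,5]
Step 12: ref 1 → FAULT (evict 5), frames=[3,2,1]
Step 13: ref 2 → HIT, frames=[3,2,1]
Total faults: 7

Answer: 7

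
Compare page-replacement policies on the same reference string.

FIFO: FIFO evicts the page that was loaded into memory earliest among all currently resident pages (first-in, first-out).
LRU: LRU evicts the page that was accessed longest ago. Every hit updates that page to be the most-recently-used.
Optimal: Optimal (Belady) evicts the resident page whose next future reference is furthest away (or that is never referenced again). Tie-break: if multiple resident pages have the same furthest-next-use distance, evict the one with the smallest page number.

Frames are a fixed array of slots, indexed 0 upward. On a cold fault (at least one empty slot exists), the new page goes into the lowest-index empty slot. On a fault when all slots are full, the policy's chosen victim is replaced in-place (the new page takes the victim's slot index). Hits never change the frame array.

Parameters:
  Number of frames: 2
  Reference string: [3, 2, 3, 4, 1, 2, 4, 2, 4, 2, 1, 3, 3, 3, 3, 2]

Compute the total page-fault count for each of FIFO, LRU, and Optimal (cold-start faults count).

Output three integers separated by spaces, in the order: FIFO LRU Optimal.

Answer: 9 9 7

Derivation:
--- FIFO ---
  step 0: ref 3 -> FAULT, frames=[3,-] (faults so far: 1)
  step 1: ref 2 -> FAULT, frames=[3,2] (faults so far: 2)
  step 2: ref 3 -> HIT, frames=[3,2] (faults so far: 2)
  step 3: ref 4 -> FAULT, evict 3, frames=[4,2] (faults so far: 3)
  step 4: ref 1 -> FAULT, evict 2, frames=[4,1] (faults so far: 4)
  step 5: ref 2 -> FAULT, evict 4, frames=[2,1] (faults so far: 5)
  step 6: ref 4 -> FAULT, evict 1, frames=[2,4] (faults so far: 6)
  step 7: ref 2 -> HIT, frames=[2,4] (faults so far: 6)
  step 8: ref 4 -> HIT, frames=[2,4] (faults so far: 6)
  step 9: ref 2 -> HIT, frames=[2,4] (faults so far: 6)
  step 10: ref 1 -> FAULT, evict 2, frames=[1,4] (faults so far: 7)
  step 11: ref 3 -> FAULT, evict 4, frames=[1,3] (faults so far: 8)
  step 12: ref 3 -> HIT, frames=[1,3] (faults so far: 8)
  step 13: ref 3 -> HIT, frames=[1,3] (faults so far: 8)
  step 14: ref 3 -> HIT, frames=[1,3] (faults so far: 8)
  step 15: ref 2 -> FAULT, evict 1, frames=[2,3] (faults so far: 9)
  FIFO total faults: 9
--- LRU ---
  step 0: ref 3 -> FAULT, frames=[3,-] (faults so far: 1)
  step 1: ref 2 -> FAULT, frames=[3,2] (faults so far: 2)
  step 2: ref 3 -> HIT, frames=[3,2] (faults so far: 2)
  step 3: ref 4 -> FAULT, evict 2, frames=[3,4] (faults so far: 3)
  step 4: ref 1 -> FAULT, evict 3, frames=[1,4] (faults so far: 4)
  step 5: ref 2 -> FAULT, evict 4, frames=[1,2] (faults so far: 5)
  step 6: ref 4 -> FAULT, evict 1, frames=[4,2] (faults so far: 6)
  step 7: ref 2 -> HIT, frames=[4,2] (faults so far: 6)
  step 8: ref 4 -> HIT, frames=[4,2] (faults so far: 6)
  step 9: ref 2 -> HIT, frames=[4,2] (faults so far: 6)
  step 10: ref 1 -> FAULT, evict 4, frames=[1,2] (faults so far: 7)
  step 11: ref 3 -> FAULT, evict 2, frames=[1,3] (faults so far: 8)
  step 12: ref 3 -> HIT, frames=[1,3] (faults so far: 8)
  step 13: ref 3 -> HIT, frames=[1,3] (faults so far: 8)
  step 14: ref 3 -> HIT, frames=[1,3] (faults so far: 8)
  step 15: ref 2 -> FAULT, evict 1, frames=[2,3] (faults so far: 9)
  LRU total faults: 9
--- Optimal ---
  step 0: ref 3 -> FAULT, frames=[3,-] (faults so far: 1)
  step 1: ref 2 -> FAULT, frames=[3,2] (faults so far: 2)
  step 2: ref 3 -> HIT, frames=[3,2] (faults so far: 2)
  step 3: ref 4 -> FAULT, evict 3, frames=[4,2] (faults so far: 3)
  step 4: ref 1 -> FAULT, evict 4, frames=[1,2] (faults so far: 4)
  step 5: ref 2 -> HIT, frames=[1,2] (faults so far: 4)
  step 6: ref 4 -> FAULT, evict 1, frames=[4,2] (faults so far: 5)
  step 7: ref 2 -> HIT, frames=[4,2] (faults so far: 5)
  step 8: ref 4 -> HIT, frames=[4,2] (faults so far: 5)
  step 9: ref 2 -> HIT, frames=[4,2] (faults so far: 5)
  step 10: ref 1 -> FAULT, evict 4, frames=[1,2] (faults so far: 6)
  step 11: ref 3 -> FAULT, evict 1, frames=[3,2] (faults so far: 7)
  step 12: ref 3 -> HIT, frames=[3,2] (faults so far: 7)
  step 13: ref 3 -> HIT, frames=[3,2] (faults so far: 7)
  step 14: ref 3 -> HIT, frames=[3,2] (faults so far: 7)
  step 15: ref 2 -> HIT, frames=[3,2] (faults so far: 7)
  Optimal total faults: 7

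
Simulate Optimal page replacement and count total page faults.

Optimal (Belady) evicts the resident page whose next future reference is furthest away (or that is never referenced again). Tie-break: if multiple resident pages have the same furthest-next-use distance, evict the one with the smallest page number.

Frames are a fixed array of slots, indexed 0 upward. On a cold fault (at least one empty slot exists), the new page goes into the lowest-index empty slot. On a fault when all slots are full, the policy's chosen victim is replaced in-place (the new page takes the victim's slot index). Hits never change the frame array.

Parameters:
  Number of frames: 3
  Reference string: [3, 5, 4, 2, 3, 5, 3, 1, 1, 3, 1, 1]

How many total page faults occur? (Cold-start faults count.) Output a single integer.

Step 0: ref 3 → FAULT, frames=[3,-,-]
Step 1: ref 5 → FAULT, frames=[3,5,-]
Step 2: ref 4 → FAULT, frames=[3,5,4]
Step 3: ref 2 → FAULT (evict 4), frames=[3,5,2]
Step 4: ref 3 → HIT, frames=[3,5,2]
Step 5: ref 5 → HIT, frames=[3,5,2]
Step 6: ref 3 → HIT, frames=[3,5,2]
Step 7: ref 1 → FAULT (evict 2), frames=[3,5,1]
Step 8: ref 1 → HIT, frames=[3,5,1]
Step 9: ref 3 → HIT, frames=[3,5,1]
Step 10: ref 1 → HIT, frames=[3,5,1]
Step 11: ref 1 → HIT, frames=[3,5,1]
Total faults: 5

Answer: 5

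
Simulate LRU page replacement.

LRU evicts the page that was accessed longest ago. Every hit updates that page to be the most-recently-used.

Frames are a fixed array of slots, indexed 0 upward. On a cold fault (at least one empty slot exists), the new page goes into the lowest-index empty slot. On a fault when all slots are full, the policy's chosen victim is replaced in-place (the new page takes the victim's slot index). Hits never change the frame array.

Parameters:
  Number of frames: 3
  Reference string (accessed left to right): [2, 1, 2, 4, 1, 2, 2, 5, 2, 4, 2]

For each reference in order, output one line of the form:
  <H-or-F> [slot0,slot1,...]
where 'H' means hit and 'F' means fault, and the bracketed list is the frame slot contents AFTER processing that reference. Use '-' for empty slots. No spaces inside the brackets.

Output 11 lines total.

F [2,-,-]
F [2,1,-]
H [2,1,-]
F [2,1,4]
H [2,1,4]
H [2,1,4]
H [2,1,4]
F [2,1,5]
H [2,1,5]
F [2,4,5]
H [2,4,5]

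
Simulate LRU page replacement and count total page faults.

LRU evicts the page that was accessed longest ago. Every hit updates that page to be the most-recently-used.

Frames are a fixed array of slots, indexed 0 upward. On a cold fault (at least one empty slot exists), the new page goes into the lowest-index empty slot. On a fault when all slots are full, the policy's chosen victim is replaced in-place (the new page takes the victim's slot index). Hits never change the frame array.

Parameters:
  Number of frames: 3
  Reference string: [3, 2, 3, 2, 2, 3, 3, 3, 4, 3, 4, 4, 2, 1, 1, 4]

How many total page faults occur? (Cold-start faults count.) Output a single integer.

Answer: 4

Derivation:
Step 0: ref 3 → FAULT, frames=[3,-,-]
Step 1: ref 2 → FAULT, frames=[3,2,-]
Step 2: ref 3 → HIT, frames=[3,2,-]
Step 3: ref 2 → HIT, frames=[3,2,-]
Step 4: ref 2 → HIT, frames=[3,2,-]
Step 5: ref 3 → HIT, frames=[3,2,-]
Step 6: ref 3 → HIT, frames=[3,2,-]
Step 7: ref 3 → HIT, frames=[3,2,-]
Step 8: ref 4 → FAULT, frames=[3,2,4]
Step 9: ref 3 → HIT, frames=[3,2,4]
Step 10: ref 4 → HIT, frames=[3,2,4]
Step 11: ref 4 → HIT, frames=[3,2,4]
Step 12: ref 2 → HIT, frames=[3,2,4]
Step 13: ref 1 → FAULT (evict 3), frames=[1,2,4]
Step 14: ref 1 → HIT, frames=[1,2,4]
Step 15: ref 4 → HIT, frames=[1,2,4]
Total faults: 4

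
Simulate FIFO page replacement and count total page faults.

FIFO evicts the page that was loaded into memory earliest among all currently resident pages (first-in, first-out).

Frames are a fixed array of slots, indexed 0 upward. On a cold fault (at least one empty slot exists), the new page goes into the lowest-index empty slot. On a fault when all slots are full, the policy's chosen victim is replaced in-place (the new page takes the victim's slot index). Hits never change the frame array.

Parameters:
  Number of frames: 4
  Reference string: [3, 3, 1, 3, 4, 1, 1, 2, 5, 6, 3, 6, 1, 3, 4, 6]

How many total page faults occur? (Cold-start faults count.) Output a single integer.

Step 0: ref 3 → FAULT, frames=[3,-,-,-]
Step 1: ref 3 → HIT, frames=[3,-,-,-]
Step 2: ref 1 → FAULT, frames=[3,1,-,-]
Step 3: ref 3 → HIT, frames=[3,1,-,-]
Step 4: ref 4 → FAULT, frames=[3,1,4,-]
Step 5: ref 1 → HIT, frames=[3,1,4,-]
Step 6: ref 1 → HIT, frames=[3,1,4,-]
Step 7: ref 2 → FAULT, frames=[3,1,4,2]
Step 8: ref 5 → FAULT (evict 3), frames=[5,1,4,2]
Step 9: ref 6 → FAULT (evict 1), frames=[5,6,4,2]
Step 10: ref 3 → FAULT (evict 4), frames=[5,6,3,2]
Step 11: ref 6 → HIT, frames=[5,6,3,2]
Step 12: ref 1 → FAULT (evict 2), frames=[5,6,3,1]
Step 13: ref 3 → HIT, frames=[5,6,3,1]
Step 14: ref 4 → FAULT (evict 5), frames=[4,6,3,1]
Step 15: ref 6 → HIT, frames=[4,6,3,1]
Total faults: 9

Answer: 9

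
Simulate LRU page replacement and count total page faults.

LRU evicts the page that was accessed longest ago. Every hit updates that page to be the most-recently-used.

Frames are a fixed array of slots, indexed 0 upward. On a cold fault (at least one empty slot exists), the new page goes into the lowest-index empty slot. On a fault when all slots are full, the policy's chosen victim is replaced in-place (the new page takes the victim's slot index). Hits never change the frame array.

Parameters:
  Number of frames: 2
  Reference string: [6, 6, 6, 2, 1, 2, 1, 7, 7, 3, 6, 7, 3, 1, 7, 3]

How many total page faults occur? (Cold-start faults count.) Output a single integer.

Answer: 11

Derivation:
Step 0: ref 6 → FAULT, frames=[6,-]
Step 1: ref 6 → HIT, frames=[6,-]
Step 2: ref 6 → HIT, frames=[6,-]
Step 3: ref 2 → FAULT, frames=[6,2]
Step 4: ref 1 → FAULT (evict 6), frames=[1,2]
Step 5: ref 2 → HIT, frames=[1,2]
Step 6: ref 1 → HIT, frames=[1,2]
Step 7: ref 7 → FAULT (evict 2), frames=[1,7]
Step 8: ref 7 → HIT, frames=[1,7]
Step 9: ref 3 → FAULT (evict 1), frames=[3,7]
Step 10: ref 6 → FAULT (evict 7), frames=[3,6]
Step 11: ref 7 → FAULT (evict 3), frames=[7,6]
Step 12: ref 3 → FAULT (evict 6), frames=[7,3]
Step 13: ref 1 → FAULT (evict 7), frames=[1,3]
Step 14: ref 7 → FAULT (evict 3), frames=[1,7]
Step 15: ref 3 → FAULT (evict 1), frames=[3,7]
Total faults: 11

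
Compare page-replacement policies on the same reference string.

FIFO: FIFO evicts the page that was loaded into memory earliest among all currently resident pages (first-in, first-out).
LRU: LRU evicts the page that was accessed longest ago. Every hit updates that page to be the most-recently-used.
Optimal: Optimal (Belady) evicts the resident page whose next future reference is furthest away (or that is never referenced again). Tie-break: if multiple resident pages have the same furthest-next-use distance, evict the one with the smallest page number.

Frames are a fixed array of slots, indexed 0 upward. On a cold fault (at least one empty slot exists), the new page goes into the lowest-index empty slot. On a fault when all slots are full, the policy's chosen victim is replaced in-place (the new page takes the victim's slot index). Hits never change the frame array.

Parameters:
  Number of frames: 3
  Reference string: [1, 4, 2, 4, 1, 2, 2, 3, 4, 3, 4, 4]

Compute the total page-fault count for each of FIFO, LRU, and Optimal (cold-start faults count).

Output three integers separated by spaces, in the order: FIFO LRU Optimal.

Answer: 4 5 4

Derivation:
--- FIFO ---
  step 0: ref 1 -> FAULT, frames=[1,-,-] (faults so far: 1)
  step 1: ref 4 -> FAULT, frames=[1,4,-] (faults so far: 2)
  step 2: ref 2 -> FAULT, frames=[1,4,2] (faults so far: 3)
  step 3: ref 4 -> HIT, frames=[1,4,2] (faults so far: 3)
  step 4: ref 1 -> HIT, frames=[1,4,2] (faults so far: 3)
  step 5: ref 2 -> HIT, frames=[1,4,2] (faults so far: 3)
  step 6: ref 2 -> HIT, frames=[1,4,2] (faults so far: 3)
  step 7: ref 3 -> FAULT, evict 1, frames=[3,4,2] (faults so far: 4)
  step 8: ref 4 -> HIT, frames=[3,4,2] (faults so far: 4)
  step 9: ref 3 -> HIT, frames=[3,4,2] (faults so far: 4)
  step 10: ref 4 -> HIT, frames=[3,4,2] (faults so far: 4)
  step 11: ref 4 -> HIT, frames=[3,4,2] (faults so far: 4)
  FIFO total faults: 4
--- LRU ---
  step 0: ref 1 -> FAULT, frames=[1,-,-] (faults so far: 1)
  step 1: ref 4 -> FAULT, frames=[1,4,-] (faults so far: 2)
  step 2: ref 2 -> FAULT, frames=[1,4,2] (faults so far: 3)
  step 3: ref 4 -> HIT, frames=[1,4,2] (faults so far: 3)
  step 4: ref 1 -> HIT, frames=[1,4,2] (faults so far: 3)
  step 5: ref 2 -> HIT, frames=[1,4,2] (faults so far: 3)
  step 6: ref 2 -> HIT, frames=[1,4,2] (faults so far: 3)
  step 7: ref 3 -> FAULT, evict 4, frames=[1,3,2] (faults so far: 4)
  step 8: ref 4 -> FAULT, evict 1, frames=[4,3,2] (faults so far: 5)
  step 9: ref 3 -> HIT, frames=[4,3,2] (faults so far: 5)
  step 10: ref 4 -> HIT, frames=[4,3,2] (faults so far: 5)
  step 11: ref 4 -> HIT, frames=[4,3,2] (faults so far: 5)
  LRU total faults: 5
--- Optimal ---
  step 0: ref 1 -> FAULT, frames=[1,-,-] (faults so far: 1)
  step 1: ref 4 -> FAULT, frames=[1,4,-] (faults so far: 2)
  step 2: ref 2 -> FAULT, frames=[1,4,2] (faults so far: 3)
  step 3: ref 4 -> HIT, frames=[1,4,2] (faults so far: 3)
  step 4: ref 1 -> HIT, frames=[1,4,2] (faults so far: 3)
  step 5: ref 2 -> HIT, frames=[1,4,2] (faults so far: 3)
  step 6: ref 2 -> HIT, frames=[1,4,2] (faults so far: 3)
  step 7: ref 3 -> FAULT, evict 1, frames=[3,4,2] (faults so far: 4)
  step 8: ref 4 -> HIT, frames=[3,4,2] (faults so far: 4)
  step 9: ref 3 -> HIT, frames=[3,4,2] (faults so far: 4)
  step 10: ref 4 -> HIT, frames=[3,4,2] (faults so far: 4)
  step 11: ref 4 -> HIT, frames=[3,4,2] (faults so far: 4)
  Optimal total faults: 4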